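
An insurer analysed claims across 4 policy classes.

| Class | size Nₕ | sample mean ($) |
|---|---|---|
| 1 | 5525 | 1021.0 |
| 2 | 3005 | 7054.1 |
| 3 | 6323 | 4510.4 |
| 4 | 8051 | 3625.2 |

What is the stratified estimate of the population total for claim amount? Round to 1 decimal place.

84544339.9

Estimate total by summing Nₕ·x̄ₕ over strata.
5525·1021.0 + 3005·7054.1 + 6323·4510.4 + 8051·3625.2 = 5641025 + 21197570.5 + 28519259.2 + 29186485.2 = 84544339.9.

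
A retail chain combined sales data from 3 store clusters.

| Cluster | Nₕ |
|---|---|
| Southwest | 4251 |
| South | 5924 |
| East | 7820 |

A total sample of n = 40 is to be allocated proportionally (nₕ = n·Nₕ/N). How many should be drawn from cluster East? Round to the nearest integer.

N = 4251 + 5924 + 7820 = 17995.
n_East = 40·7820/17995 = 17.383... → 17.

17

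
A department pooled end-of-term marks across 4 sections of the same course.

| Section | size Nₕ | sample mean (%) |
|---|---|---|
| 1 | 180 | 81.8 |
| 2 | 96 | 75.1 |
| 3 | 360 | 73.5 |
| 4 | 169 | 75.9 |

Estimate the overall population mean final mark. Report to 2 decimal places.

76.05

x̄_st = (Σ Nₕx̄ₕ) / (Σ Nₕ) = (180·81.8 + 96·75.1 + 360·73.5 + 169·75.9) / 805
= 61220.7 / 805 = 76.0506... → 76.05.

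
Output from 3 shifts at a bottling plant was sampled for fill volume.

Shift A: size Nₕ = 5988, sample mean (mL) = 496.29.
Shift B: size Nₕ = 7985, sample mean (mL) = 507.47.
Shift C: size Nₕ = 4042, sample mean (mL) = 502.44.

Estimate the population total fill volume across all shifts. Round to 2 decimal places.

A: 5988·496.29 = 2971784.52
B: 7985·507.47 = 4052147.95
C: 4042·502.44 = 2030862.48
τ̂ = Σ Nₕx̄ₕ = 9054794.95.

9054794.95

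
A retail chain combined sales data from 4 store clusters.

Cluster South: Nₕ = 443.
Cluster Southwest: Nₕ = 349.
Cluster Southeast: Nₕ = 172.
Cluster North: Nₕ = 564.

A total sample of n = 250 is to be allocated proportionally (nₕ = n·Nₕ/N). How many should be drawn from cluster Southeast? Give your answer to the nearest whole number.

N = 443 + 349 + 172 + 564 = 1528.
n_Southeast = 250·172/1528 = 28.141... → 28.

28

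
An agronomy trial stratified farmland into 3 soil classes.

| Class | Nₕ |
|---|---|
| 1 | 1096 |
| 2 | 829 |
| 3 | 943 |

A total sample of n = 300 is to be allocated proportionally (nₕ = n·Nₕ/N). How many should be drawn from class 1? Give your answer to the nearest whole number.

115

Share of class 1 = 1096/2868 = 0.38215.
Allocate 300 × 0.38215 = 114.644... → 115.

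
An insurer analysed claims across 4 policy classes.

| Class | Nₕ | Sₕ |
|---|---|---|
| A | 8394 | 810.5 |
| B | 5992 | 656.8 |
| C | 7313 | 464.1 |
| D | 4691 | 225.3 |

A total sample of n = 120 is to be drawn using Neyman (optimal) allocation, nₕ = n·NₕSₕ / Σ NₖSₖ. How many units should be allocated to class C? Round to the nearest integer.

27

A: NₕSₕ = 8394·810.5 = 6803337
B: NₕSₕ = 5992·656.8 = 3935545.6
C: NₕSₕ = 7313·464.1 = 3393963.3
D: NₕSₕ = 4691·225.3 = 1056882.3
Σ NₕSₕ = 15189728.2.
n_C = 120·3393963.3/15189728.2 = 26.813... → 27.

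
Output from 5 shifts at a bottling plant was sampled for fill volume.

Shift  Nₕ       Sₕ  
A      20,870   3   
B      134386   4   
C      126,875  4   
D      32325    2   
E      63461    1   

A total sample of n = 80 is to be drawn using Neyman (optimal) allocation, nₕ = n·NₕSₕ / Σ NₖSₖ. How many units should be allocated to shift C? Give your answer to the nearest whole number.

Σ NₕSₕ = 20870·3 + 134386·4 + 126875·4 + 32325·2 + 63461·1 = 1235765.
Share for C: 507500/1235765 = 0.41068.
n_C = 80 × 0.41068 = 32.854... → 33.

33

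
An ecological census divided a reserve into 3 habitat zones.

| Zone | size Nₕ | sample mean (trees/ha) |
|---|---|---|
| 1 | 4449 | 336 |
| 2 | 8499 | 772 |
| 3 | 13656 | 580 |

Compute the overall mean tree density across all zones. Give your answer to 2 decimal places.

x̄_st = (Σ Nₕx̄ₕ) / (Σ Nₕ) = (4449·336 + 8499·772 + 13656·580) / 26604
= 15976572 / 26604 = 600.5327... → 600.53.

600.53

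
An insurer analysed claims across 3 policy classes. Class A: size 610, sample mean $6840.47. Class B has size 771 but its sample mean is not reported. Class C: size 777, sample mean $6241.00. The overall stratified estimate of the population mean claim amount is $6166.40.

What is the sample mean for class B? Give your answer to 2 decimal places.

5557.91

Σ Nₕx̄ₕ = N·μ, so 771·x̄_B = 2158·6166.40 − (610·6840.47 + 777·6241.00).
= 13307091.2 − 9021943.7 = 4285147.5.
x̄_B = 4285147.5 / 771 = 5557.9086... → 5557.91.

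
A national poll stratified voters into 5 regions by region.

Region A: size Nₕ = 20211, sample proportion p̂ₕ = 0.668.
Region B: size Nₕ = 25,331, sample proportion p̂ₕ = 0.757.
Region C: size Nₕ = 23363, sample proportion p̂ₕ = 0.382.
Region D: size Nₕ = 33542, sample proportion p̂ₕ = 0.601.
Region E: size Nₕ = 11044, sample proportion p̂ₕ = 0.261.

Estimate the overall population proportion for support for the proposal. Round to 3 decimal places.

Wₕ = Nₕ/N with N = 113491: 0.1781, 0.2232, 0.2059, 0.2955, 0.0973.
p̂_st = 0.1781·0.668 + 0.2232·0.757 + 0.2059·0.382 + 0.2955·0.601 + 0.0973·0.261 ≈ 0.56958... → 0.570.

0.570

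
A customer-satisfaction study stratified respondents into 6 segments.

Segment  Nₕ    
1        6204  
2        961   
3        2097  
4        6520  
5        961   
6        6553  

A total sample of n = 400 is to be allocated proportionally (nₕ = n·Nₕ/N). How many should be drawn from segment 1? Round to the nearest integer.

N = 6204 + 961 + 2097 + 6520 + 961 + 6553 = 23296.
n_1 = 400·6204/23296 = 106.525... → 107.

107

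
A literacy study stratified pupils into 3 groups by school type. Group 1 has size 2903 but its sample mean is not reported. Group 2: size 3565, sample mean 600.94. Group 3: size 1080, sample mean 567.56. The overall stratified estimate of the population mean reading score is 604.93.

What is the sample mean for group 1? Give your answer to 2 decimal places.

623.73

Σ Nₕx̄ₕ = N·μ, so 2903·x̄_1 = 7548·604.93 − (3565·600.94 + 1080·567.56).
= 4566011.64 − 2755315.9 = 1810695.74.
x̄_1 = 1810695.74 / 2903 = 623.7326... → 623.73.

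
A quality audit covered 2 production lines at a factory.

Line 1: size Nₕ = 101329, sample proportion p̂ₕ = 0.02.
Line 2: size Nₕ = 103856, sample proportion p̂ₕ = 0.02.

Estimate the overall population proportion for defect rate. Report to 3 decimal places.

N = 101329 + 103856 = 205185.
Overall proportion = Σ (Nₕ/N)·p̂ₕ.
Σ Nₕp̂ₕ = 2026.58 + 2077.12 = 4103.7.
4103.7 / 205185 = 0.02 → 0.020.

0.020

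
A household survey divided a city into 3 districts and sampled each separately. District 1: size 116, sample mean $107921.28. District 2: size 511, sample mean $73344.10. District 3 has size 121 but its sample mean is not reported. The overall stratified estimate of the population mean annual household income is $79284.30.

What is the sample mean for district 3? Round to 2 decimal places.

76916.97

N = 116 + 511 + 121 = 748.
Overall total = μ·N = 79284.30·748 = 59304656.4.
Subtract the known strata: 116·107921.28 + 511·73344.10 = 49997703.58.
Remaining total for district 3: 59304656.4 − 49997703.58 = 9306952.82.
Divide by its size: 9306952.82 / 121 = 76916.9655... → 76916.97.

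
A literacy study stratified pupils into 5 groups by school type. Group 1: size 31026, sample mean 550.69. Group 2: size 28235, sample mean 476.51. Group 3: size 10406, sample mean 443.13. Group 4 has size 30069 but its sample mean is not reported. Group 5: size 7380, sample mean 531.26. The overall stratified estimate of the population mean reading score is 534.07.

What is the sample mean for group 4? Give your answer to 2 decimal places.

N = 31026 + 28235 + 10406 + 30069 + 7380 = 107116.
Overall total = μ·N = 534.07·107116 = 57207442.12.
Subtract the known strata: 31026·550.69 + 28235·476.51 + 10406·443.13 + 7380·531.26 = 39071877.37.
Remaining total for group 4: 57207442.12 − 39071877.37 = 18135564.75.
Divide by its size: 18135564.75 / 30069 = 603.1316... → 603.13.

603.13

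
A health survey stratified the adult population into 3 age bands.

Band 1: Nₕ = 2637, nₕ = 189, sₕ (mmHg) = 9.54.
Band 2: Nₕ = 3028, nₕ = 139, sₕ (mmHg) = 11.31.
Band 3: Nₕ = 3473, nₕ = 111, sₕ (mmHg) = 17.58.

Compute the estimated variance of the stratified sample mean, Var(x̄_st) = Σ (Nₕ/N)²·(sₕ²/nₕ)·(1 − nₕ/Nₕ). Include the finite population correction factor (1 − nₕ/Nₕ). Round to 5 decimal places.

0.52296

N = 9138; Wₕ = Nₕ/N.
band 1: (2637/9138)²·9.54²/189·(1 − 189/2637) = 0.03722667
band 2: (3028/9138)²·11.31²/139·(1 − 139/3028) = 0.09640765
band 3: (3473/9138)²·17.58²/111·(1 − 111/3473) = 0.38932738
Sum = 0.52296170 → 0.52296.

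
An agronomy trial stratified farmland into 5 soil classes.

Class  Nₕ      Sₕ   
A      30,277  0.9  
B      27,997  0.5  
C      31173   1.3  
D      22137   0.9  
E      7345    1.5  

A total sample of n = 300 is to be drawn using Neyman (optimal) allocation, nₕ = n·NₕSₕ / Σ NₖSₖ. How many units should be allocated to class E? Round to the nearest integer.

Σ NₕSₕ = 30277·0.9 + 27997·0.5 + 31173·1.3 + 22137·0.9 + 7345·1.5 = 112713.5.
Share for E: 11017.5/112713.5 = 0.09775.
n_E = 300 × 0.09775 = 29.324... → 29.

29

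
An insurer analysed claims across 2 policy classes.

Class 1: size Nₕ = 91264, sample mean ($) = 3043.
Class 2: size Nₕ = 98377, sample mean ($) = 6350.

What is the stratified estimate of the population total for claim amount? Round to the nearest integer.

902410302

Estimate total by summing Nₕ·x̄ₕ over strata.
91264·3043 + 98377·6350 = 277716352 + 624693950 = 902410302.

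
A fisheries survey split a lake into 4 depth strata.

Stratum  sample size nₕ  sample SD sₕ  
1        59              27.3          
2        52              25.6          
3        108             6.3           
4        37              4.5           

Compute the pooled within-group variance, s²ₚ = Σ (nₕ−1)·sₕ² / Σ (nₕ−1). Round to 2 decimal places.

323.91

1: (59−1)·27.3² = 58·745.29 = 43226.82
2: (52−1)·25.6² = 51·655.36 = 33423.36
3: (108−1)·6.3² = 107·39.69 = 4246.83
4: (37−1)·4.5² = 36·20.25 = 729
Numerator = 81626.01; denominator = Σ(nₕ−1) = 252.
s²ₚ = 81626.01/252 = 323.9127... → 323.91.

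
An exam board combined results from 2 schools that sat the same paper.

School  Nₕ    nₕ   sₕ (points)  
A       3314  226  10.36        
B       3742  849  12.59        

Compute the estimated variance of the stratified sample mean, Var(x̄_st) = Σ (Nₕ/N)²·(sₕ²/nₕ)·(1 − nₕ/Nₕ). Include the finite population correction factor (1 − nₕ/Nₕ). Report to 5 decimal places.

N = 7056; Wₕ = Nₕ/N.
school A: (3314/7056)²·10.36²/226·(1 − 226/3314) = 0.09761661
school B: (3742/7056)²·12.59²/849·(1 − 849/3742) = 0.04059559
Sum = 0.13821220 → 0.13821.

0.13821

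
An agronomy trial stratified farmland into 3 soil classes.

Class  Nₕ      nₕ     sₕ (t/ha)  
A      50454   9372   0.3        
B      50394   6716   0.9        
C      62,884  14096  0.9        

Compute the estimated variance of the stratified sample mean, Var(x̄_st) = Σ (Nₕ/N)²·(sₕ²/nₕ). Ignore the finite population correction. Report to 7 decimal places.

N = 163732; Wₕ = Nₕ/N.
class A: (50454/163732)²·0.3²/9372 = 0.0000009119
class B: (50394/163732)²·0.9²/6716 = 0.0000114252
class C: (62884/163732)²·0.9²/14096 = 0.0000084762
Sum = 0.0000208133 → 0.0000208.

0.0000208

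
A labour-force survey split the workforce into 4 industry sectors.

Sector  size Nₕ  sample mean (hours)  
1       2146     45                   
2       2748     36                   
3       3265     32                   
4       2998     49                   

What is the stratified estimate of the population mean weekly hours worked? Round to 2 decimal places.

40.05

N = 2146 + 2748 + 3265 + 2998 = 11157.
Overall mean = Σ (Nₕ/N)·x̄ₕ — weight by population share, not a simple average.
Σ Nₕx̄ₕ = 2146·45 + 2748·36 + 3265·32 + 2998·49 = 96570 + 98928 + 104480 + 146902 = 446880.
Divide by N: 446880 / 11157 = 40.0538... → 40.05.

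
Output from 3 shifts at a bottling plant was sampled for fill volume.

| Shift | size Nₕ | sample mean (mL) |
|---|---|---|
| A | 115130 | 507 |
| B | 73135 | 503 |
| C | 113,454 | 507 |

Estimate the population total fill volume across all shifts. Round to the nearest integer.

152678993

A: 115130·507 = 58370910
B: 73135·503 = 36786905
C: 113454·507 = 57521178
τ̂ = Σ Nₕx̄ₕ = 152678993.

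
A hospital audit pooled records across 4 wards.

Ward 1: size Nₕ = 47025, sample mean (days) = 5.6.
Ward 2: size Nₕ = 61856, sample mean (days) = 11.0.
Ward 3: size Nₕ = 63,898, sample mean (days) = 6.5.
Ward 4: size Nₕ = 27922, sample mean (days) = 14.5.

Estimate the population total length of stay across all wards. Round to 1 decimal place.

1763962.0

Population total = Σ Nₕ·x̄ₕ (each stratum's size times its mean).
47025·5.6 + 61856·11.0 + 63898·6.5 + 27922·14.5 = 263340 + 680416 + 415337 + 404869 = 1763962.0.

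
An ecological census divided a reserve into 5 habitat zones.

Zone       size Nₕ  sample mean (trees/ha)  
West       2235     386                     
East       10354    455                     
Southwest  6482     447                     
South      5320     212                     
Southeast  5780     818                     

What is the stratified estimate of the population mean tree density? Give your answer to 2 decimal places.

N = 2235 + 10354 + 6482 + 5320 + 5780 = 30171.
The stratified mean weights each stratum mean by its population share Nₕ/N.
Σ Nₕx̄ₕ = 2235·386 + 10354·455 + 6482·447 + 5320·212 + 5780·818 = 862710 + 4711070 + 2897454 + 1127840 + 4728040 = 14327114.
Divide by N: 14327114 / 30171 = 474.8637... → 474.86.

474.86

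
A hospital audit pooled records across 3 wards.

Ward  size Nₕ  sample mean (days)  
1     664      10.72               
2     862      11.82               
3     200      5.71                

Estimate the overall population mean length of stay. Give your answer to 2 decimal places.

10.69

N = 664 + 862 + 200 = 1726.
The stratified mean weights each stratum mean by its population share Nₕ/N.
Σ Nₕx̄ₕ = 664·10.72 + 862·11.82 + 200·5.71 = 7118.08 + 10188.84 + 1142 = 18448.92.
Divide by N: 18448.92 / 1726 = 10.6888... → 10.69.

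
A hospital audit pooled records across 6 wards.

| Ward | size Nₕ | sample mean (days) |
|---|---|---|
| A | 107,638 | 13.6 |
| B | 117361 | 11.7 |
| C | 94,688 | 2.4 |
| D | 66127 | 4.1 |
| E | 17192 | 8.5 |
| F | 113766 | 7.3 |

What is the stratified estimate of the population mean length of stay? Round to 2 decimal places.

x̄_st = (Σ Nₕx̄ₕ) / (Σ Nₕ) = (107638·13.6 + 117361·11.7 + 94688·2.4 + 66127·4.1 + 17192·8.5 + 113766·7.3) / 516772
= 4311996.2 / 516772 = 8.3441... → 8.34.

8.34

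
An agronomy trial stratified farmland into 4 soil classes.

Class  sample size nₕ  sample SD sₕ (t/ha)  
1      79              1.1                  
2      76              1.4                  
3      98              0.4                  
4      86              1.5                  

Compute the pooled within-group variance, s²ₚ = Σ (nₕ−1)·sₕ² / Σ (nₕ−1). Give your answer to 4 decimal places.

1: (79−1)·1.1² = 78·1.21 = 94.38
2: (76−1)·1.4² = 75·1.96 = 147
3: (98−1)·0.4² = 97·0.16 = 15.52
4: (86−1)·1.5² = 85·2.25 = 191.25
Numerator = 448.15; denominator = Σ(nₕ−1) = 335.
s²ₚ = 448.15/335 = 1.337761... → 1.3378.

1.3378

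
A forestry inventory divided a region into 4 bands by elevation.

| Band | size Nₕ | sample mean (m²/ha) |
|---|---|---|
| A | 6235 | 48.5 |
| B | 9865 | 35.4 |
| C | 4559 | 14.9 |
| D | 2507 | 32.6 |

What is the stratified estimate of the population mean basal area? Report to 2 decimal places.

34.59

N = 23166; weights Wₕ = Nₕ/N = (0.2691, 0.4258, 0.1968, 0.1082).
x̄_st = Σ Wₕ·x̄ₕ = 0.2691·48.5 + 0.4258·35.4 + 0.1968·14.9 + 0.1082·32.6 ≈ 34.5884...
→ 34.59.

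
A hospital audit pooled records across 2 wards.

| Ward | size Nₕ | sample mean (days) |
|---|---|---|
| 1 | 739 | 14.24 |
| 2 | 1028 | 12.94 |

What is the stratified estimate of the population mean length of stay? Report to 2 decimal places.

13.48

N = 1767; weights Wₕ = Nₕ/N = (0.4182, 0.5818).
x̄_st = Σ Wₕ·x̄ₕ = 0.4182·14.24 + 0.5818·12.94 ≈ 13.4837...
→ 13.48.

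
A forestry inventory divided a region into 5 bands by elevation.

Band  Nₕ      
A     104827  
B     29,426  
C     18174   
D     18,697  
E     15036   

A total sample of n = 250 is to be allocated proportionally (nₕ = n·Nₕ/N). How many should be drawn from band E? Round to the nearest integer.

20

Share of band E = 15036/186160 = 0.08077.
Allocate 250 × 0.08077 = 20.192... → 20.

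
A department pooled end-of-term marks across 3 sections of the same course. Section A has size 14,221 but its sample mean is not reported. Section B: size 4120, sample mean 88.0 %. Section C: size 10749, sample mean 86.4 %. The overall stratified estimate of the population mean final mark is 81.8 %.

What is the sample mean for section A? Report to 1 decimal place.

Σ Nₕx̄ₕ = N·μ, so 14221·x̄_A = 29090·81.8 − (4120·88.0 + 10749·86.4).
= 2379562 − 1291273.6 = 1088288.4.
x̄_A = 1088288.4 / 14221 = 76.527... → 76.5.

76.5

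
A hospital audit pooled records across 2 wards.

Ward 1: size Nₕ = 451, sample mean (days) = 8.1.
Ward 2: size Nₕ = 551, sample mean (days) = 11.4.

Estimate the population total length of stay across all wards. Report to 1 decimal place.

9934.5

1: 451·8.1 = 3653.1
2: 551·11.4 = 6281.4
τ̂ = Σ Nₕx̄ₕ = 9934.5.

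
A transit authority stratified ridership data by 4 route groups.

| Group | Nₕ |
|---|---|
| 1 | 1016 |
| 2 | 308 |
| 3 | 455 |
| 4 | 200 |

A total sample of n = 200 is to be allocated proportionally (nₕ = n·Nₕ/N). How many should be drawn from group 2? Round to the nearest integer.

31

N = 1016 + 308 + 455 + 200 = 1979.
n_2 = 200·308/1979 = 31.127... → 31.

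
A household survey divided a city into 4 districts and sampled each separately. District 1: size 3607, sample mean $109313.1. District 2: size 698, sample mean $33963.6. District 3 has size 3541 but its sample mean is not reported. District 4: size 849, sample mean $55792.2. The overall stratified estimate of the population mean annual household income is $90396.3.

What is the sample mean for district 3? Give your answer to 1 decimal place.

Σ Nₕx̄ₕ = N·μ, so 3541·x̄_3 = 8695·90396.3 − (3607·109313.1 + 698·33963.6 + 849·55792.2).
= 785995828.5 − 465366522.3 = 320629306.2.
x̄_3 = 320629306.2 / 3541 = 90547.672... → 90547.7.

90547.7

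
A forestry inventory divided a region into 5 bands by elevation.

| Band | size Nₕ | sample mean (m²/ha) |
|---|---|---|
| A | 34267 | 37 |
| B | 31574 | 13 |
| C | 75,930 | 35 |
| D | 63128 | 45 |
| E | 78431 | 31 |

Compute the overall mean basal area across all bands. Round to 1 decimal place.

33.9

N = 34267 + 31574 + 75930 + 63128 + 78431 = 283330.
Weight each subgroup mean by Nₕ/N and sum.
Σ Nₕx̄ₕ = 34267·37 + 31574·13 + 75930·35 + 63128·45 + 78431·31 = 1267879 + 410462 + 2657550 + 2840760 + 2431361 = 9608012.
Divide by N: 9608012 / 283330 = 33.911... → 33.9.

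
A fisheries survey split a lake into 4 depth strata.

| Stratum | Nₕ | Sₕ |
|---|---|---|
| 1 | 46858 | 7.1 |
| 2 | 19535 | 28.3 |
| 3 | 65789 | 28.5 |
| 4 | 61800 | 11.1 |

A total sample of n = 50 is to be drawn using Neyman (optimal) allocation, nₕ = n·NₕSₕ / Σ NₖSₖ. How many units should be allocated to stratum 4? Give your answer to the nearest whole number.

10

Σ NₕSₕ = 46858·7.1 + 19535·28.3 + 65789·28.5 + 61800·11.1 = 3446498.8.
Share for 4: 685980/3446498.8 = 0.19904.
n_4 = 50 × 0.19904 = 9.952... → 10.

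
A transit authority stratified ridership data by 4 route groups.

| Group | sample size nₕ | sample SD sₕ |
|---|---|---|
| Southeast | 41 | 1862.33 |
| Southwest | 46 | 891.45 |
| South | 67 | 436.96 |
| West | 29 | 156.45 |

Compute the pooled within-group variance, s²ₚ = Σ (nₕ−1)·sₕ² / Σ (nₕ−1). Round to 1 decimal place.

1049042.8

Southeast: (41−1)·1862.33² = 40·3468273.0289 = 138730921.156
Southwest: (46−1)·891.45² = 45·794683.1025 = 35760739.6125
South: (67−1)·436.96² = 66·190934.0416 = 12601646.7456
West: (29−1)·156.45² = 28·24476.6025 = 685344.87
Numerator = 187778652.3841; denominator = Σ(nₕ−1) = 179.
s²ₚ = 187778652.3841/179 = 1049042.751... → 1049042.8.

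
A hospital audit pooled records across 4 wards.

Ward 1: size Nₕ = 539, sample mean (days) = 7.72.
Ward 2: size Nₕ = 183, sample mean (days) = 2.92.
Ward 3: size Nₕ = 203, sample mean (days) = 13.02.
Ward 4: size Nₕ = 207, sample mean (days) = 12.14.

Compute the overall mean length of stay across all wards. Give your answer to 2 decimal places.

8.70

N = 539 + 183 + 203 + 207 = 1132.
Weight each subgroup mean by Nₕ/N and sum.
Σ Nₕx̄ₕ = 539·7.72 + 183·2.92 + 203·13.02 + 207·12.14 = 4161.08 + 534.36 + 2643.06 + 2512.98 = 9851.48.
Divide by N: 9851.48 / 1132 = 8.7027... → 8.70.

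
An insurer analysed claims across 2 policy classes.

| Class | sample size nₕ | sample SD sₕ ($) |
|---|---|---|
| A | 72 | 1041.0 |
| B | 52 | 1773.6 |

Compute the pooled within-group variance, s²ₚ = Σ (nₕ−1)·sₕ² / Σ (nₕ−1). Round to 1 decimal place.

1945654.6

Degrees of freedom: 71 + 51 = 122.
Σ(nₕ−1)sₕ² = 71·1083681 + 51·3145656.96 = 237369855.96.
s²ₚ = 237369855.96 / 122 = 1945654.557... → 1945654.6.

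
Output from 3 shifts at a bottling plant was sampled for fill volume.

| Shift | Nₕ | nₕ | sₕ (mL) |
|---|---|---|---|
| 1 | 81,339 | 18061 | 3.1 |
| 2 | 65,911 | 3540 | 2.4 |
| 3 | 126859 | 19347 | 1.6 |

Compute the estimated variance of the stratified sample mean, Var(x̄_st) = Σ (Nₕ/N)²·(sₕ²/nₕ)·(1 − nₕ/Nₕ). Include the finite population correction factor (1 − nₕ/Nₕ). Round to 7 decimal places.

0.0001495

N = 274109. Term for each stratum: Wₕ²sₕ²/nₕ·(1−nₕ/Nₕ).
Var(x̄_st) = 0.0000364491 + 0.0000890253 + 0.0000240192 = 0.0001494935 → 0.0001495.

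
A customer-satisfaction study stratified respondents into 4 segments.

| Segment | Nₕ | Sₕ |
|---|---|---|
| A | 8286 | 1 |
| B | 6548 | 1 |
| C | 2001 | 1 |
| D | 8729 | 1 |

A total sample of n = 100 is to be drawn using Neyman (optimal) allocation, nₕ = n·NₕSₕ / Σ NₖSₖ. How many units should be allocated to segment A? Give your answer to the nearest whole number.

A: NₕSₕ = 8286·1 = 8286
B: NₕSₕ = 6548·1 = 6548
C: NₕSₕ = 2001·1 = 2001
D: NₕSₕ = 8729·1 = 8729
Σ NₕSₕ = 25564.
n_A = 100·8286/25564 = 32.413... → 32.

32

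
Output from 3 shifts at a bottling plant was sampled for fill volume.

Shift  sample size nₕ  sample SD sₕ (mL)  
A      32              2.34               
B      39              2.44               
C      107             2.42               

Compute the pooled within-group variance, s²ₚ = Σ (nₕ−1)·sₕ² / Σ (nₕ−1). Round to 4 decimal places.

5.8101

Degrees of freedom: 31 + 38 + 106 = 175.
Σ(nₕ−1)sₕ² = 31·5.4756 + 38·5.9536 + 106·5.8564 = 1016.7588.
s²ₚ = 1016.7588 / 175 = 5.810050... → 5.8101.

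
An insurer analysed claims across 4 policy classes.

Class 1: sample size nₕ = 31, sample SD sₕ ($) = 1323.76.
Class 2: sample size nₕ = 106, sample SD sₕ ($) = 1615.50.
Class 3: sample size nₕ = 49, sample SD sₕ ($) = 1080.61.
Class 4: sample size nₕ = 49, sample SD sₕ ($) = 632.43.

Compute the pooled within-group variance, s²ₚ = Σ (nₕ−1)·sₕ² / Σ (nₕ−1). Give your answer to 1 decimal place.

1739620.6

1: (31−1)·1323.76² = 30·1752340.5376 = 52570216.128
2: (106−1)·1615.50² = 105·2609840.25 = 274033226.25
3: (49−1)·1080.61² = 48·1167717.9721 = 56050462.6608
4: (49−1)·632.43² = 48·399967.7049 = 19198449.8352
Numerator = 401852354.874; denominator = Σ(nₕ−1) = 231.
s²ₚ = 401852354.874/231 = 1739620.584... → 1739620.6.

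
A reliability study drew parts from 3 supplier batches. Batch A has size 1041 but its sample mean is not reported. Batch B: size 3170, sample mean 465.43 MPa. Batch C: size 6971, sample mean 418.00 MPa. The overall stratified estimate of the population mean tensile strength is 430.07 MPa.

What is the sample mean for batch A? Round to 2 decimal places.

N = 1041 + 3170 + 6971 = 11182.
Overall total = μ·N = 430.07·11182 = 4809042.74.
Subtract the known strata: 3170·465.43 + 6971·418.00 = 4389291.1.
Remaining total for batch A: 4809042.74 − 4389291.1 = 419751.64.
Divide by its size: 419751.64 / 1041 = 403.2196... → 403.22.

403.22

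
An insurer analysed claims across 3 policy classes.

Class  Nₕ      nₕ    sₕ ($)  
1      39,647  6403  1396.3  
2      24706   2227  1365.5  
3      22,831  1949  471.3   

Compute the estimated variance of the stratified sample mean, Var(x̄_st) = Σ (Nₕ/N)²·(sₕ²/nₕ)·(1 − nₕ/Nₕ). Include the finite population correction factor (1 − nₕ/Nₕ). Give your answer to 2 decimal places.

121.12

N = 87184; Wₕ = Nₕ/N.
class 1: (39647/87184)²·1396.3²/6403·(1 − 6403/39647) = 52.79879
class 2: (24706/87184)²·1365.5²/2227·(1 − 2227/24706) = 61.17430
class 3: (22831/87184)²·471.3²/1949·(1 − 1949/22831) = 7.14836
Sum = 121.12146 → 121.12.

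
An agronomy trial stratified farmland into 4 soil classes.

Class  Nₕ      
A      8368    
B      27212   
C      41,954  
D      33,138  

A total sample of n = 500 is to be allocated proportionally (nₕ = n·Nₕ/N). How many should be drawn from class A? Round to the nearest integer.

38

Share of class A = 8368/110672 = 0.07561.
Allocate 500 × 0.07561 = 37.805... → 38.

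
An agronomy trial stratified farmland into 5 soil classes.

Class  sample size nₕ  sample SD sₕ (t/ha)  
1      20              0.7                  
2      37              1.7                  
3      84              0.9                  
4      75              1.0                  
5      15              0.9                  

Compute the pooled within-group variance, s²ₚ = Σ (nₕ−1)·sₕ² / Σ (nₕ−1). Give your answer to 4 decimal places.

Degrees of freedom: 19 + 36 + 83 + 74 + 14 = 226.
Σ(nₕ−1)sₕ² = 19·0.49 + 36·2.89 + 83·0.81 + 74·1 + 14·0.81 = 265.92.
s²ₚ = 265.92 / 226 = 1.176637... → 1.1766.

1.1766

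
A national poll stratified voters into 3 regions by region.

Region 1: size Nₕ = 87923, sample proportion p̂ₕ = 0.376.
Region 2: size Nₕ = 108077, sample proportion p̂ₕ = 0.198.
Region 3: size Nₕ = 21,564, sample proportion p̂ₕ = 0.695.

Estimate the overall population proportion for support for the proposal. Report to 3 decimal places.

N = 87923 + 108077 + 21564 = 217564.
Overall proportion = Σ (Nₕ/N)·p̂ₕ.
Σ Nₕp̂ₕ = 33059.048 + 21399.246 + 14986.98 = 69445.274.
69445.274 / 217564 = 0.31919... → 0.319.

0.319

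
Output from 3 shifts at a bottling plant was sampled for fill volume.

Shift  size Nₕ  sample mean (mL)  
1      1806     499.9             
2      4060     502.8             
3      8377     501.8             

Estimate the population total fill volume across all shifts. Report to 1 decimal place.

1: 1806·499.9 = 902819.4
2: 4060·502.8 = 2041368
3: 8377·501.8 = 4203578.6
τ̂ = Σ Nₕx̄ₕ = 7147766.0.

7147766.0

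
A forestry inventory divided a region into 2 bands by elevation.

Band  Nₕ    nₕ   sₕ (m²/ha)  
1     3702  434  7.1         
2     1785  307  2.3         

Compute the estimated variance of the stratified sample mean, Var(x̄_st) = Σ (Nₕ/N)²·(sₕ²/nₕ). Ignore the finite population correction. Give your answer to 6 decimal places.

N = 5487; Wₕ = Nₕ/N.
band 1: (3702/5487)²·7.1²/434 = 0.052872504
band 2: (1785/5487)²·2.3²/307 = 0.001823576
Sum = 0.054696079 → 0.054696.

0.054696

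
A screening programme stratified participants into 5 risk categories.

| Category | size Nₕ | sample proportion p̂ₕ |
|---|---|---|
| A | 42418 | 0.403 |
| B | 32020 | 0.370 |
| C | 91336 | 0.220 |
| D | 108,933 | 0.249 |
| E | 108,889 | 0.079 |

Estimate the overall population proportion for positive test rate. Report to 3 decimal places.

Wₕ = Nₕ/N with N = 383596: 0.1106, 0.0835, 0.2381, 0.2840, 0.2839.
p̂_st = 0.1106·0.403 + 0.0835·0.370 + 0.2381·0.220 + 0.2840·0.249 + 0.2839·0.079 ≈ 0.22097... → 0.221.

0.221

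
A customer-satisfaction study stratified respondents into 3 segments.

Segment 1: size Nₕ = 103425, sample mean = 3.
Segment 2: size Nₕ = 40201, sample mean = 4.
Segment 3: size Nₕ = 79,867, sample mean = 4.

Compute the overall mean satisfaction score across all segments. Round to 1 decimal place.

N = 103425 + 40201 + 79867 = 223493.
Weight each subgroup mean by Nₕ/N and sum.
Σ Nₕx̄ₕ = 103425·3 + 40201·4 + 79867·4 = 310275 + 160804 + 319468 = 790547.
Divide by N: 790547 / 223493 = 3.537... → 3.5.

3.5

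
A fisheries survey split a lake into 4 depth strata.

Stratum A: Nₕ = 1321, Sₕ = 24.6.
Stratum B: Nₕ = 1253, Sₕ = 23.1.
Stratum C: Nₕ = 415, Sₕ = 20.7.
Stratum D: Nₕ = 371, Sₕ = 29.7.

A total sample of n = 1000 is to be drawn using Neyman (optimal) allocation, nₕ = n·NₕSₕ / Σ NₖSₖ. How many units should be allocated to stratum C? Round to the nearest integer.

106

Σ NₕSₕ = 1321·24.6 + 1253·23.1 + 415·20.7 + 371·29.7 = 81050.1.
Share for C: 8590.5/81050.1 = 0.10599.
n_C = 1000 × 0.10599 = 105.990... → 106.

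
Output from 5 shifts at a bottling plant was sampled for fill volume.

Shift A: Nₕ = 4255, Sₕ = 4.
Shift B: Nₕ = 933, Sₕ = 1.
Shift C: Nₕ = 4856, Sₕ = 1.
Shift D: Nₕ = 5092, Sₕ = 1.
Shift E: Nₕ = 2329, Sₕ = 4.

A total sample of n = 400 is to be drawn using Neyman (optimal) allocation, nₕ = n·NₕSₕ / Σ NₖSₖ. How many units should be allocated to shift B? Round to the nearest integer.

10

A: NₕSₕ = 4255·4 = 17020
B: NₕSₕ = 933·1 = 933
C: NₕSₕ = 4856·1 = 4856
D: NₕSₕ = 5092·1 = 5092
E: NₕSₕ = 2329·4 = 9316
Σ NₕSₕ = 37217.
n_B = 400·933/37217 = 10.028... → 10.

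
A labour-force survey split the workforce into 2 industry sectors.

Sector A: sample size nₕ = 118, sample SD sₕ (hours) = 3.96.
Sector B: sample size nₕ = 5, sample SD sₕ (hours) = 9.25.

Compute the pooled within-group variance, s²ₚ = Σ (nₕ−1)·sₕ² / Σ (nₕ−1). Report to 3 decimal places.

A: (118−1)·3.96² = 117·15.6816 = 1834.7472
B: (5−1)·9.25² = 4·85.5625 = 342.25
Numerator = 2176.9972; denominator = Σ(nₕ−1) = 121.
s²ₚ = 2176.9972/121 = 17.99171... → 17.992.

17.992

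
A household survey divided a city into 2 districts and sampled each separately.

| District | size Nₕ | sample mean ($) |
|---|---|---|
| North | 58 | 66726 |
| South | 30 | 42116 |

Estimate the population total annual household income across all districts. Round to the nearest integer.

Estimate total by summing Nₕ·x̄ₕ over strata.
58·66726 + 30·42116 = 3870108 + 1263480 = 5133588.

5133588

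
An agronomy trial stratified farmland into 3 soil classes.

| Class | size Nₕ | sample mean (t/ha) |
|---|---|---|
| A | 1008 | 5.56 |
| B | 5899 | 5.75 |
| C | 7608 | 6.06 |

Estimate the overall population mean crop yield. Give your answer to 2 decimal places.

5.90

x̄_st = (Σ Nₕx̄ₕ) / (Σ Nₕ) = (1008·5.56 + 5899·5.75 + 7608·6.06) / 14515
= 85628.21 / 14515 = 5.8993... → 5.90.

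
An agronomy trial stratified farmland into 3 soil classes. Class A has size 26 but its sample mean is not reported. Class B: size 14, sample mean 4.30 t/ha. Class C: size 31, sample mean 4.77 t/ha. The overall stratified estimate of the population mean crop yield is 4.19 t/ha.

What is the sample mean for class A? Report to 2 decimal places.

N = 26 + 14 + 31 = 71.
Overall total = μ·N = 4.19·71 = 297.49.
Subtract the known strata: 14·4.30 + 31·4.77 = 208.07.
Remaining total for class A: 297.49 − 208.07 = 89.42.
Divide by its size: 89.42 / 26 = 3.4392... → 3.44.

3.44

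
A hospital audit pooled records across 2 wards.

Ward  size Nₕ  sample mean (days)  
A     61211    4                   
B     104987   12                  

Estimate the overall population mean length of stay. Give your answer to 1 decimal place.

9.1

N = 166198; weights Wₕ = Nₕ/N = (0.3683, 0.6317).
x̄_st = Σ Wₕ·x̄ₕ = 0.3683·4 + 0.6317·12 ≈ 9.054...
→ 9.1.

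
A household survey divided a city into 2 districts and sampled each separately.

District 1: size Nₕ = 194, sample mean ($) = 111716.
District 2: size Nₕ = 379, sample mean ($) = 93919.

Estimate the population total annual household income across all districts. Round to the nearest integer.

Population total = Σ Nₕ·x̄ₕ (each stratum's size times its mean).
194·111716 + 379·93919 = 21672904 + 35595301 = 57268205.

57268205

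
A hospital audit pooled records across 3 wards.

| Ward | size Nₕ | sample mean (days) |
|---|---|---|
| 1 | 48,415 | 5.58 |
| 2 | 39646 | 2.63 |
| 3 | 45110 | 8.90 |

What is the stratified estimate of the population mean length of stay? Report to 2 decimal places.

5.83

N = 133171; weights Wₕ = Nₕ/N = (0.3636, 0.2977, 0.3387).
x̄_st = Σ Wₕ·x̄ₕ = 0.3636·5.58 + 0.2977·2.63 + 0.3387·8.90 ≈ 5.8264...
→ 5.83.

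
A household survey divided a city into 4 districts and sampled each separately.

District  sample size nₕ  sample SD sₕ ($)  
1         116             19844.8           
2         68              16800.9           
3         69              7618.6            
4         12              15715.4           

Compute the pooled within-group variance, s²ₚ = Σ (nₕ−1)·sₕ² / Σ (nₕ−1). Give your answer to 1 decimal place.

271511863.6

1: (116−1)·19844.8² = 115·393816087.04 = 45288850009.6
2: (68−1)·16800.9² = 67·282270240.81 = 18912106134.27
3: (69−1)·7618.6² = 68·58043065.96 = 3946928485.28
4: (12−1)·15715.4² = 11·246973797.16 = 2716711768.76
Numerator = 70864596397.91; denominator = Σ(nₕ−1) = 261.
s²ₚ = 70864596397.91/261 = 271511863.594... → 271511863.6.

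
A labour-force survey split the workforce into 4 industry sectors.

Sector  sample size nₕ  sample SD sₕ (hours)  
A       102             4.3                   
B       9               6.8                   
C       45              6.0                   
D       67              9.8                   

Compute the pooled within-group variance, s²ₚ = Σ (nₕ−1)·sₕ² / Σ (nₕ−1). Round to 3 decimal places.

Degrees of freedom: 101 + 8 + 44 + 66 = 219.
Σ(nₕ−1)sₕ² = 101·18.49 + 8·46.24 + 44·36 + 66·96.04 = 10160.05.
s²ₚ = 10160.05 / 219 = 46.39292... → 46.393.

46.393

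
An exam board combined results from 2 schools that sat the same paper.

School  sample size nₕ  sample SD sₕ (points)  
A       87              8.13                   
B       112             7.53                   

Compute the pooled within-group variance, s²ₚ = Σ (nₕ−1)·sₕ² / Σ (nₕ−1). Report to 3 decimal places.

Degrees of freedom: 86 + 111 = 197.
Σ(nₕ−1)sₕ² = 86·66.0969 + 111·56.7009 = 11978.1333.
s²ₚ = 11978.1333 / 197 = 60.80271... → 60.803.

60.803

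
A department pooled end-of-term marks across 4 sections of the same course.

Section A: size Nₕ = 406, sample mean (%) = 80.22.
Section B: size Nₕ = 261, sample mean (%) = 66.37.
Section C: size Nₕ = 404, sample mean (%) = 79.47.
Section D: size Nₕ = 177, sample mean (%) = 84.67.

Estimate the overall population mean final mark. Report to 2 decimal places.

N = 406 + 261 + 404 + 177 = 1248.
The stratified mean weights each stratum mean by its population share Nₕ/N.
Σ Nₕx̄ₕ = 406·80.22 + 261·66.37 + 404·79.47 + 177·84.67 = 32569.32 + 17322.57 + 32105.88 + 14986.59 = 96984.36.
Divide by N: 96984.36 / 1248 = 77.7118... → 77.71.

77.71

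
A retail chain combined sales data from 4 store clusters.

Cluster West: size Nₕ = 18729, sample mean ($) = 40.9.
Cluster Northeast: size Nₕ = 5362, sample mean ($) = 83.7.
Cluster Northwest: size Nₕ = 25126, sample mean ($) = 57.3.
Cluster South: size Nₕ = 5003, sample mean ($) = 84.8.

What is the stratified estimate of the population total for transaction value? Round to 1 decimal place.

Population total = Σ Nₕ·x̄ₕ (each stratum's size times its mean).
18729·40.9 + 5362·83.7 + 25126·57.3 + 5003·84.8 = 766016.1 + 448799.4 + 1439719.8 + 424254.4 = 3078789.7.

3078789.7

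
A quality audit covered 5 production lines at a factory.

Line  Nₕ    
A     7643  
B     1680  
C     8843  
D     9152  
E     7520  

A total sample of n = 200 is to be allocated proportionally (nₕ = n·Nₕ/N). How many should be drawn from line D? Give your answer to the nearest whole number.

N = 7643 + 1680 + 8843 + 9152 + 7520 = 34838.
n_D = 200·9152/34838 = 52.540... → 53.

53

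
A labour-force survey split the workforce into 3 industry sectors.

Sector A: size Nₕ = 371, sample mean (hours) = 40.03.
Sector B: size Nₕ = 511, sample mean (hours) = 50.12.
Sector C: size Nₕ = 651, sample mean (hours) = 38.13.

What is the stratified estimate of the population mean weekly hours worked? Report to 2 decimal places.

N = 1533; weights Wₕ = Nₕ/N = (0.2420, 0.3333, 0.4247).
x̄_st = Σ Wₕ·x̄ₕ = 0.2420·40.03 + 0.3333·50.12 + 0.4247·38.13 ≈ 42.5865...
→ 42.59.

42.59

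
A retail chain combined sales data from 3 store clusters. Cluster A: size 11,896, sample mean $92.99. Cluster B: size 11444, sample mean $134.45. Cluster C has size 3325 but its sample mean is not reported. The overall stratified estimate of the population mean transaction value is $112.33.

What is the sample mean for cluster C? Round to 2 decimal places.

105.39

Σ Nₕx̄ₕ = N·μ, so 3325·x̄_C = 26665·112.33 − (11896·92.99 + 11444·134.45).
= 2995279.45 − 2644854.84 = 350424.61.
x̄_C = 350424.61 / 3325 = 105.3909... → 105.39.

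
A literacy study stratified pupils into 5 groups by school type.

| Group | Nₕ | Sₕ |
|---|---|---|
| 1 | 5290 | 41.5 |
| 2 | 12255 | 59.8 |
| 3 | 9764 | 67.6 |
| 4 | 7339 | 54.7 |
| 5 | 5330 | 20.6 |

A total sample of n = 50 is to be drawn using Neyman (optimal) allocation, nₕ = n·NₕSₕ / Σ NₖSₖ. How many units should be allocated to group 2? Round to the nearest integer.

Σ NₕSₕ = 5290·41.5 + 12255·59.8 + 9764·67.6 + 7339·54.7 + 5330·20.6 = 2123671.7.
Share for 2: 732849/2123671.7 = 0.34509.
n_2 = 50 × 0.34509 = 17.254... → 17.

17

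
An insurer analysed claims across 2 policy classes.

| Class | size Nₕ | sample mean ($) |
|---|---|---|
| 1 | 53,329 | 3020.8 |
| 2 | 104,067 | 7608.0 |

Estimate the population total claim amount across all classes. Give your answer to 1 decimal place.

952837979.2

Estimate total by summing Nₕ·x̄ₕ over strata.
53329·3020.8 + 104067·7608.0 = 161096243.2 + 791741736 = 952837979.2.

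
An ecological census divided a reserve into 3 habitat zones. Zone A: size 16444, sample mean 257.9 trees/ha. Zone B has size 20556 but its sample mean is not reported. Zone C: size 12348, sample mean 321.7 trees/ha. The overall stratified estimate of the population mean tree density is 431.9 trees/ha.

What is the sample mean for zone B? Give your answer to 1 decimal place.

637.3

N = 16444 + 20556 + 12348 = 49348.
Overall total = μ·N = 431.9·49348 = 21313401.2.
Subtract the known strata: 16444·257.9 + 12348·321.7 = 8213259.2.
Remaining total for zone B: 21313401.2 − 8213259.2 = 13100142.
Divide by its size: 13100142 / 20556 = 637.290... → 637.3.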